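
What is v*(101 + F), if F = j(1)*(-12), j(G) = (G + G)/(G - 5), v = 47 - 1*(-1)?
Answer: 5136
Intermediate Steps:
v = 48 (v = 47 + 1 = 48)
j(G) = 2*G/(-5 + G) (j(G) = (2*G)/(-5 + G) = 2*G/(-5 + G))
F = 6 (F = (2*1/(-5 + 1))*(-12) = (2*1/(-4))*(-12) = (2*1*(-¼))*(-12) = -½*(-12) = 6)
v*(101 + F) = 48*(101 + 6) = 48*107 = 5136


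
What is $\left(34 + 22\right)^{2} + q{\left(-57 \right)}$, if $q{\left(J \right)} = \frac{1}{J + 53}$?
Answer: $\frac{12543}{4} \approx 3135.8$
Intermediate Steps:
$q{\left(J \right)} = \frac{1}{53 + J}$
$\left(34 + 22\right)^{2} + q{\left(-57 \right)} = \left(34 + 22\right)^{2} + \frac{1}{53 - 57} = 56^{2} + \frac{1}{-4} = 3136 - \frac{1}{4} = \frac{12543}{4}$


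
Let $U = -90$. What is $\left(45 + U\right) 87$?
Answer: $-3915$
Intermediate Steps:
$\left(45 + U\right) 87 = \left(45 - 90\right) 87 = \left(-45\right) 87 = -3915$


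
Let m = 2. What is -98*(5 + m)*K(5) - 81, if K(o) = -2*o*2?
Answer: 13639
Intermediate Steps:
K(o) = -4*o
-98*(5 + m)*K(5) - 81 = -98*(5 + 2)*(-4*5) - 81 = -686*(-20) - 81 = -98*(-140) - 81 = 13720 - 81 = 13639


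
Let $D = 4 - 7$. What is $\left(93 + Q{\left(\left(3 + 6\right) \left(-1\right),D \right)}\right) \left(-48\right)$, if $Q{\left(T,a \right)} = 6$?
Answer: $-4752$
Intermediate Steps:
$D = -3$ ($D = 4 - 7 = -3$)
$\left(93 + Q{\left(\left(3 + 6\right) \left(-1\right),D \right)}\right) \left(-48\right) = \left(93 + 6\right) \left(-48\right) = 99 \left(-48\right) = -4752$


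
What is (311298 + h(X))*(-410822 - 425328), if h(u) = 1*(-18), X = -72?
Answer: -260276772000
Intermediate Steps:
h(u) = -18
(311298 + h(X))*(-410822 - 425328) = (311298 - 18)*(-410822 - 425328) = 311280*(-836150) = -260276772000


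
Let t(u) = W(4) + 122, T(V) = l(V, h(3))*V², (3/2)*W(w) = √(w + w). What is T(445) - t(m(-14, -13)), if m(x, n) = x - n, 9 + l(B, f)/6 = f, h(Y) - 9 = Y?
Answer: 3564328 - 4*√2/3 ≈ 3.5643e+6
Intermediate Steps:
h(Y) = 9 + Y
W(w) = 2*√2*√w/3 (W(w) = 2*√(w + w)/3 = 2*√(2*w)/3 = 2*(√2*√w)/3 = 2*√2*√w/3)
l(B, f) = -54 + 6*f
T(V) = 18*V² (T(V) = (-54 + 6*(9 + 3))*V² = (-54 + 6*12)*V² = (-54 + 72)*V² = 18*V²)
t(u) = 122 + 4*√2/3 (t(u) = 2*√2*√4/3 + 122 = (⅔)*√2*2 + 122 = 4*√2/3 + 122 = 122 + 4*√2/3)
T(445) - t(m(-14, -13)) = 18*445² - (122 + 4*√2/3) = 18*198025 + (-122 - 4*√2/3) = 3564450 + (-122 - 4*√2/3) = 3564328 - 4*√2/3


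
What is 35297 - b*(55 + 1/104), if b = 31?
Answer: 3493537/104 ≈ 33592.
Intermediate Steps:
35297 - b*(55 + 1/104) = 35297 - 31*(55 + 1/104) = 35297 - 31*5721/104 = 35297 - 1*177351/104 = 35297 - 177351/104 = 3493537/104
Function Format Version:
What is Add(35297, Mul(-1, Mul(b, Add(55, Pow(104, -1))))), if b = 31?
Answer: Rational(3493537, 104) ≈ 33592.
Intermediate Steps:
Add(35297, Mul(-1, Mul(b, Add(55, Pow(104, -1))))) = Add(35297, Mul(-1, Mul(31, Add(55, Pow(104, -1))))) = Add(35297, Mul(-1, Mul(31, Add(55, Rational(1, 104))))) = Add(35297, Mul(-1, Mul(31, Rational(5721, 104)))) = Add(35297, Mul(-1, Rational(177351, 104))) = Add(35297, Rational(-177351, 104)) = Rational(3493537, 104)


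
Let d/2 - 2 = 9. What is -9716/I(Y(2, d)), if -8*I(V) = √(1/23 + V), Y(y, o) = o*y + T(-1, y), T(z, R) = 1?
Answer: 5552*√5957/37 ≈ 11581.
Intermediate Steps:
d = 22 (d = 4 + 2*9 = 4 + 18 = 22)
Y(y, o) = 1 + o*y (Y(y, o) = o*y + 1 = 1 + o*y)
I(V) = -√(1/23 + V)/8
-9716/I(Y(2, d)) = -9716*(-184/√(23 + 529*(1 + 22*2))) = -9716*(-184/√(23 + 529*(1 + 44))) = -9716*(-184/√(23 + 529*45)) = -9716*(-184/√(23 + 23805)) = -9716*(-4*√5957/259) = -(-5552)*√5957/37 = 5552*√5957/37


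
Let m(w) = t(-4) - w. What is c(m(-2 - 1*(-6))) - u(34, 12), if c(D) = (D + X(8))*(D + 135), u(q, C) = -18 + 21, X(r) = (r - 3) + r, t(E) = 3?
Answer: 1605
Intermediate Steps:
X(r) = -3 + 2*r (X(r) = (-3 + r) + r = -3 + 2*r)
u(q, C) = 3
m(w) = 3 - w
c(D) = (13 + D)*(135 + D) (c(D) = (D + (-3 + 2*8))*(D + 135) = (D + (-3 + 16))*(135 + D) = (D + 13)*(135 + D) = (13 + D)*(135 + D))
c(m(-2 - 1*(-6))) - u(34, 12) = (1755 + (3 - (-2 - 1*(-6)))**2 + 148*(3 - (-2 - 1*(-6)))) - 1*3 = (1755 + (3 - (-2 + 6))**2 + 148*(3 - (-2 + 6))) - 3 = (1755 + (3 - 1*4)**2 + 148*(3 - 1*4)) - 3 = (1755 + (3 - 4)**2 + 148*(3 - 4)) - 3 = (1755 + (-1)**2 + 148*(-1)) - 3 = (1755 + 1 - 148) - 3 = 1608 - 3 = 1605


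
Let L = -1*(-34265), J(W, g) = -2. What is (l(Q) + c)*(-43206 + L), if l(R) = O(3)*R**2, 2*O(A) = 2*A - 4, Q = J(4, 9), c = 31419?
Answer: -280953043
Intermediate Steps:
Q = -2
L = 34265
O(A) = -2 + A (O(A) = (2*A - 4)/2 = (-4 + 2*A)/2 = -2 + A)
l(R) = R**2 (l(R) = (-2 + 3)*R**2 = 1*R**2 = R**2)
(l(Q) + c)*(-43206 + L) = ((-2)**2 + 31419)*(-43206 + 34265) = (4 + 31419)*(-8941) = 31423*(-8941) = -280953043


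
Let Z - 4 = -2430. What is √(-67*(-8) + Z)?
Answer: 3*I*√210 ≈ 43.474*I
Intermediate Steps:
Z = -2426 (Z = 4 - 2430 = -2426)
√(-67*(-8) + Z) = √(-67*(-8) - 2426) = √(536 - 2426) = √(-1890) = 3*I*√210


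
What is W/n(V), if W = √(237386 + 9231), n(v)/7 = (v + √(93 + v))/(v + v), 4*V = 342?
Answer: -798*√73338/9509 + 19494*√5033/9509 ≈ 122.71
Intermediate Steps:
V = 171/2 (V = (¼)*342 = 171/2 ≈ 85.500)
n(v) = 7*(v + √(93 + v))/(2*v) (n(v) = 7*((v + √(93 + v))/(v + v)) = 7*((v + √(93 + v))/((2*v))) = 7*((v + √(93 + v))*(1/(2*v))) = 7*((v + √(93 + v))/(2*v)) = 7*(v + √(93 + v))/(2*v))
W = 7*√5033 (W = √246617 = 7*√5033 ≈ 496.61)
W/n(V) = (7*√5033)/((7*(171/2 + √(93 + 171/2))/(2*(171/2)))) = (7*√5033)/(((7/2)*(2/171)*(171/2 + √(357/2)))) = (7*√5033)/(((7/2)*(2/171)*(171/2 + √714/2))) = (7*√5033)/(7/2 + 7*√714/342) = 7*√5033/(7/2 + 7*√714/342)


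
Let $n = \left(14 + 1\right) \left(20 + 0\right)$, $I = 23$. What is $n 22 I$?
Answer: $151800$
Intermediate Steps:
$n = 300$ ($n = 15 \cdot 20 = 300$)
$n 22 I = 300 \cdot 22 \cdot 23 = 6600 \cdot 23 = 151800$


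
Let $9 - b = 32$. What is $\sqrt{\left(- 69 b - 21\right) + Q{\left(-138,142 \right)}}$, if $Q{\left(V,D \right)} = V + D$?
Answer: $\sqrt{1570} \approx 39.623$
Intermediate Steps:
$b = -23$ ($b = 9 - 32 = -23$)
$Q{\left(V,D \right)} = D + V$
$\sqrt{\left(- 69 b - 21\right) + Q{\left(-138,142 \right)}} = \sqrt{\left(\left(-69\right) \left(-23\right) - 21\right) + \left(142 - 138\right)} = \sqrt{\left(1587 - 21\right) + 4} = \sqrt{1566 + 4} = \sqrt{1570}$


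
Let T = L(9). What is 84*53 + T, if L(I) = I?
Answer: 4461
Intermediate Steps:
T = 9
84*53 + T = 84*53 + 9 = 4452 + 9 = 4461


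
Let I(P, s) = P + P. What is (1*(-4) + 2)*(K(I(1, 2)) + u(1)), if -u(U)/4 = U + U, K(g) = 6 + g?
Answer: 0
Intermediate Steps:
I(P, s) = 2*P
u(U) = -8*U (u(U) = -4*(U + U) = -8*U)
(1*(-4) + 2)*(K(I(1, 2)) + u(1)) = (1*(-4) + 2)*((6 + 2*1) - 8*1) = (-4 + 2)*((6 + 2) - 8) = -2*(8 - 8) = -2*0 = 0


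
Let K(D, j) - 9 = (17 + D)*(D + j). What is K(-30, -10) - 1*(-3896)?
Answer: 4425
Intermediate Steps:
K(D, j) = 9 + (17 + D)*(D + j)
K(-30, -10) - 1*(-3896) = (9 + (-30)² + 17*(-30) + 17*(-10) - 30*(-10)) - 1*(-3896) = (9 + 900 - 510 - 170 + 300) + 3896 = 529 + 3896 = 4425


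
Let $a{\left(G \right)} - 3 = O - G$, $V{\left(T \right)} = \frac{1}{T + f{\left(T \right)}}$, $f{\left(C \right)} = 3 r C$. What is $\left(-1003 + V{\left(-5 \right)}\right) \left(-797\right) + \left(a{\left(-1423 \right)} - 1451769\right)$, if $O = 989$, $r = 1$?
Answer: $- \frac{12998463}{20} \approx -6.4992 \cdot 10^{5}$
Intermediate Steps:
$f{\left(C \right)} = 3 C$ ($f{\left(C \right)} = 3 \cdot 1 C = 3 C$)
$V{\left(T \right)} = \frac{1}{4 T}$ ($V{\left(T \right)} = \frac{1}{T + 3 T} = \frac{1}{4 T}$)
$a{\left(G \right)} = 992 - G$ ($a{\left(G \right)} = 3 - \left(-989 + G\right) = 992 - G$)
$\left(-1003 + V{\left(-5 \right)}\right) \left(-797\right) + \left(a{\left(-1423 \right)} - 1451769\right) = \left(-1003 + \frac{1}{4 \left(-5\right)}\right) \left(-797\right) + \left(\left(992 - -1423\right) - 1451769\right) = \left(-1003 + \frac{1}{4} \left(- \frac{1}{5}\right)\right) \left(-797\right) + \left(\left(992 + 1423\right) - 1451769\right) = \left(-1003 - \frac{1}{20}\right) \left(-797\right) + \left(2415 - 1451769\right) = \left(- \frac{20061}{20}\right) \left(-797\right) - 1449354 = \frac{15988617}{20} - 1449354 = - \frac{12998463}{20}$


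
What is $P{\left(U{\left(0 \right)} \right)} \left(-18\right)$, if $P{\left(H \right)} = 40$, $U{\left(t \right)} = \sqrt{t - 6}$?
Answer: $-720$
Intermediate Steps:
$U{\left(t \right)} = \sqrt{-6 + t}$
$P{\left(U{\left(0 \right)} \right)} \left(-18\right) = 40 \left(-18\right) = -720$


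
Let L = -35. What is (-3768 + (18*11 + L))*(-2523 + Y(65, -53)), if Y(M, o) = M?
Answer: 8861090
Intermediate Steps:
(-3768 + (18*11 + L))*(-2523 + Y(65, -53)) = (-3768 + (18*11 - 35))*(-2523 + 65) = (-3768 + (198 - 35))*(-2458) = (-3768 + 163)*(-2458) = -3605*(-2458) = 8861090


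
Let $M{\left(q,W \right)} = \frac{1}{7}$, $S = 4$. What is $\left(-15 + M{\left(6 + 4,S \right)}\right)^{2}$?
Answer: $\frac{10816}{49} \approx 220.73$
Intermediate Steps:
$M{\left(q,W \right)} = \frac{1}{7}$
$\left(-15 + M{\left(6 + 4,S \right)}\right)^{2} = \left(-15 + \frac{1}{7}\right)^{2} = \left(- \frac{104}{7}\right)^{2} = \frac{10816}{49}$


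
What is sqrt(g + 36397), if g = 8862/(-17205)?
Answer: 27*sqrt(1642096815)/5735 ≈ 190.78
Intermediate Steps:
g = -2954/5735 (g = 8862*(-1/17205) = -2954/5735 ≈ -0.51508)
sqrt(g + 36397) = sqrt(-2954/5735 + 36397) = sqrt(208733841/5735) = 27*sqrt(1642096815)/5735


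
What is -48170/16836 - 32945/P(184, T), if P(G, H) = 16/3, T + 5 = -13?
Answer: -416189195/67344 ≈ -6180.0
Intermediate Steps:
T = -18 (T = -5 - 13 = -18)
P(G, H) = 16/3 (P(G, H) = 16*(⅓) = 16/3)
-48170/16836 - 32945/P(184, T) = -48170/16836 - 32945/16/3 = -48170*1/16836 - 32945*3/16 = -24085/8418 - 98835/16 = -416189195/67344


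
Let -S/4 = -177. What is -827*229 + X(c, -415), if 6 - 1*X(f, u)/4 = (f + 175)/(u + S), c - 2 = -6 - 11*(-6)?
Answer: -55483135/293 ≈ -1.8936e+5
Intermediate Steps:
S = 708 (S = -4*(-177) = 708)
c = 62 (c = 2 + (-6 - 11*(-6)) = 2 + (-6 + 66) = 2 + 60 = 62)
X(f, u) = 24 - 4*(175 + f)/(708 + u) (X(f, u) = 24 - 4*(f + 175)/(u + 708) = 24 - 4*(175 + f)/(708 + u))
-827*229 + X(c, -415) = -827*229 + 4*(4073 - 1*62 + 6*(-415))/(708 - 415) = -189383 + 4*(4073 - 62 - 2490)/293 = -189383 + 4*(1/293)*1521 = -189383 + 6084/293 = -55483135/293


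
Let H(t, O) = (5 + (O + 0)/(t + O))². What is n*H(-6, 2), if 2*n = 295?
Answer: 23895/8 ≈ 2986.9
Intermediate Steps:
n = 295/2 (n = (½)*295 = 295/2 ≈ 147.50)
H(t, O) = (5 + O/(O + t))²
n*H(-6, 2) = 295*((5*(-6) + 6*2)²/(2 - 6)²)/2 = 295*((-30 + 12)²/(-4)²)/2 = 295*((1/16)*(-18)²)/2 = 295*((1/16)*324)/2 = (295/2)*(81/4) = 23895/8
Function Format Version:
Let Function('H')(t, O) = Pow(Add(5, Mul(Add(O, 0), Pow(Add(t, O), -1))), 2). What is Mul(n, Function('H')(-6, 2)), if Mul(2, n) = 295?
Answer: Rational(23895, 8) ≈ 2986.9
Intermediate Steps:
n = Rational(295, 2) (n = Mul(Rational(1, 2), 295) = Rational(295, 2) ≈ 147.50)
Function('H')(t, O) = Pow(Add(5, Mul(O, Pow(Add(O, t), -1))), 2)
Mul(n, Function('H')(-6, 2)) = Mul(Rational(295, 2), Mul(Pow(Add(2, -6), -2), Pow(Add(Mul(5, -6), Mul(6, 2)), 2))) = Mul(Rational(295, 2), Mul(Pow(-4, -2), Pow(Add(-30, 12), 2))) = Mul(Rational(295, 2), Mul(Rational(1, 16), Pow(-18, 2))) = Mul(Rational(295, 2), Mul(Rational(1, 16), 324)) = Mul(Rational(295, 2), Rational(81, 4)) = Rational(23895, 8)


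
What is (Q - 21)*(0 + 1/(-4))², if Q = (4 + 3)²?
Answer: 7/4 ≈ 1.7500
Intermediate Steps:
Q = 49 (Q = 7² = 49)
(Q - 21)*(0 + 1/(-4))² = (49 - 21)*(0 + 1/(-4))² = 28*(0 - ¼)² = 28*(-¼)² = 28*(1/16) = 7/4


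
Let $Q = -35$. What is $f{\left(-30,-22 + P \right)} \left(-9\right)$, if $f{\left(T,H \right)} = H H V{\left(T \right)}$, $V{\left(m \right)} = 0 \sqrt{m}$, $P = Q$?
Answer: $0$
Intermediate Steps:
$P = -35$
$V{\left(m \right)} = 0$
$f{\left(T,H \right)} = 0$ ($f{\left(T,H \right)} = H H 0 = H^{2} \cdot 0 = 0$)
$f{\left(-30,-22 + P \right)} \left(-9\right) = 0 \left(-9\right) = 0$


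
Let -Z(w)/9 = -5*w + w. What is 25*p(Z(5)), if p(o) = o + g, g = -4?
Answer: 4400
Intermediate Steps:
Z(w) = 36*w (Z(w) = -9*(-5*w + w) = -(-36)*w = 36*w)
p(o) = -4 + o (p(o) = o - 4 = -4 + o)
25*p(Z(5)) = 25*(-4 + 36*5) = 25*(-4 + 180) = 25*176 = 4400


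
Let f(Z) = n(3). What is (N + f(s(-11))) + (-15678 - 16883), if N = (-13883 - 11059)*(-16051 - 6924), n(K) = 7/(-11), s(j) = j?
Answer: 6303108772/11 ≈ 5.7301e+8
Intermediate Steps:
n(K) = -7/11 (n(K) = 7*(-1/11) = -7/11)
f(Z) = -7/11
N = 573042450 (N = -24942*(-22975) = 573042450)
(N + f(s(-11))) + (-15678 - 16883) = (573042450 - 7/11) + (-15678 - 16883) = 6303466943/11 - 32561 = 6303108772/11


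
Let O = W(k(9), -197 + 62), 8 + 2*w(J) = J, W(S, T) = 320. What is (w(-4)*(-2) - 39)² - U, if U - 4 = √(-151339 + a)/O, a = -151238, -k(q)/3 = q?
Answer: 725 - I*√302577/320 ≈ 725.0 - 1.719*I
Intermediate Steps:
k(q) = -3*q
w(J) = -4 + J/2
O = 320
U = 4 + I*√302577/320 (U = 4 + √(-151339 - 151238)/320 = 4 + √(-302577)*(1/320) = 4 + (I*√302577)*(1/320) = 4 + I*√302577/320 ≈ 4.0 + 1.719*I)
(w(-4)*(-2) - 39)² - U = ((-4 + (½)*(-4))*(-2) - 39)² - (4 + I*√302577/320) = ((-4 - 2)*(-2) - 39)² + (-4 - I*√302577/320) = (-6*(-2) - 39)² + (-4 - I*√302577/320) = (12 - 39)² + (-4 - I*√302577/320) = (-27)² + (-4 - I*√302577/320) = 729 + (-4 - I*√302577/320) = 725 - I*√302577/320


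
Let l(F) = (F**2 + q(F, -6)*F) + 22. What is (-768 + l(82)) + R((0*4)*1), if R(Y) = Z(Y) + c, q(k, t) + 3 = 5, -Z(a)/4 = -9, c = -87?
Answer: 6091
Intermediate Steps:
Z(a) = 36 (Z(a) = -4*(-9) = 36)
q(k, t) = 2 (q(k, t) = -3 + 5 = 2)
R(Y) = -51 (R(Y) = 36 - 87 = -51)
l(F) = 22 + F**2 + 2*F (l(F) = (F**2 + 2*F) + 22 = 22 + F**2 + 2*F)
(-768 + l(82)) + R((0*4)*1) = (-768 + (22 + 82**2 + 2*82)) - 51 = (-768 + (22 + 6724 + 164)) - 51 = (-768 + 6910) - 51 = 6142 - 51 = 6091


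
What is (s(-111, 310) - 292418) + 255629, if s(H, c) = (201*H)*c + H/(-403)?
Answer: -2802139086/403 ≈ -6.9532e+6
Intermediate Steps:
s(H, c) = -H/403 + 201*H*c (s(H, c) = 201*H*c + H*(-1/403) = 201*H*c - H/403 = -H/403 + 201*H*c)
(s(-111, 310) - 292418) + 255629 = ((1/403)*(-111)*(-1 + 81003*310) - 292418) + 255629 = ((1/403)*(-111)*(-1 + 25110930) - 292418) + 255629 = ((1/403)*(-111)*25110929 - 292418) + 255629 = (-2787313119/403 - 292418) + 255629 = -2905157573/403 + 255629 = -2802139086/403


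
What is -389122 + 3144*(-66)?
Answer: -596626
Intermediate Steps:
-389122 + 3144*(-66) = -389122 - 207504 = -596626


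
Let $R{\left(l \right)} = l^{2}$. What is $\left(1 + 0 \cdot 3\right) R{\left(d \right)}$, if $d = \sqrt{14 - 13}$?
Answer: $1$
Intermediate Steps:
$d = 1$ ($d = \sqrt{1} = 1$)
$\left(1 + 0 \cdot 3\right) R{\left(d \right)} = \left(1 + 0 \cdot 3\right) 1^{2} = \left(1 + 0\right) 1 = 1 \cdot 1 = 1$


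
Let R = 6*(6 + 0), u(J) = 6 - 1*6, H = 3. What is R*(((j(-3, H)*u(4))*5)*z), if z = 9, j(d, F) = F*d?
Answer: 0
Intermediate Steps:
u(J) = 0 (u(J) = 6 - 6 = 0)
R = 36 (R = 6*6 = 36)
R*(((j(-3, H)*u(4))*5)*z) = 36*((((3*(-3))*0)*5)*9) = 36*((-9*0*5)*9) = 36*((0*5)*9) = 36*(0*9) = 36*0 = 0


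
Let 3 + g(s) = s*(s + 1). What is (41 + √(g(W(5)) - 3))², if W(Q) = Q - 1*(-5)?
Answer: 1785 + 164*√26 ≈ 2621.2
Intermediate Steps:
W(Q) = 5 + Q (W(Q) = Q + 5 = 5 + Q)
g(s) = -3 + s*(1 + s) (g(s) = -3 + s*(s + 1) = -3 + s*(1 + s))
(41 + √(g(W(5)) - 3))² = (41 + √((-3 + (5 + 5) + (5 + 5)²) - 3))² = (41 + √((-3 + 10 + 10²) - 3))² = (41 + √((-3 + 10 + 100) - 3))² = (41 + √(107 - 3))² = (41 + √104)² = (41 + 2*√26)²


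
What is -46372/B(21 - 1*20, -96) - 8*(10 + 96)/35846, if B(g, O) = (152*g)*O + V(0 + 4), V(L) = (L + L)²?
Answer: 206241371/65096336 ≈ 3.1682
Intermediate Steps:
V(L) = 4*L² (V(L) = (2*L)² = 4*L²)
B(g, O) = 64 + 152*O*g (B(g, O) = (152*g)*O + 4*(0 + 4)² = 152*O*g + 4*4² = 152*O*g + 4*16 = 152*O*g + 64 = 64 + 152*O*g)
-46372/B(21 - 1*20, -96) - 8*(10 + 96)/35846 = -46372/(64 + 152*(-96)*(21 - 1*20)) - 8*(10 + 96)/35846 = -46372/(64 + 152*(-96)*(21 - 20)) - 8*106*(1/35846) = -46372/(64 + 152*(-96)*1) - 848*1/35846 = -46372/(64 - 14592) - 424/17923 = -46372/(-14528) - 424/17923 = -46372*(-1/14528) - 424/17923 = 11593/3632 - 424/17923 = 206241371/65096336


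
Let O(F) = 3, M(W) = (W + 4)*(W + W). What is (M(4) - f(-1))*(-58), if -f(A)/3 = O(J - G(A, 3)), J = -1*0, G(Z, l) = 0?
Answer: -4234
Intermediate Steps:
J = 0
M(W) = 2*W*(4 + W) (M(W) = (4 + W)*(2*W) = 2*W*(4 + W))
f(A) = -9 (f(A) = -3*3 = -9)
(M(4) - f(-1))*(-58) = (2*4*(4 + 4) - 1*(-9))*(-58) = (2*4*8 + 9)*(-58) = (64 + 9)*(-58) = 73*(-58) = -4234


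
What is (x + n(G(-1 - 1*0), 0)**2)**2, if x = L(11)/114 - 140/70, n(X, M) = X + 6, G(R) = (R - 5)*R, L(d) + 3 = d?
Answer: 65577604/3249 ≈ 20184.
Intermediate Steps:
L(d) = -3 + d
G(R) = R*(-5 + R) (G(R) = (-5 + R)*R = R*(-5 + R))
n(X, M) = 6 + X
x = -110/57 (x = (-3 + 11)/114 - 140/70 = 8*(1/114) - 140*1/70 = 4/57 - 2 = -110/57 ≈ -1.9298)
(x + n(G(-1 - 1*0), 0)**2)**2 = (-110/57 + (6 + (-1 - 1*0)*(-5 + (-1 - 1*0)))**2)**2 = (-110/57 + (6 + (-1 + 0)*(-5 + (-1 + 0)))**2)**2 = (-110/57 + (6 - (-5 - 1))**2)**2 = (-110/57 + (6 - 1*(-6))**2)**2 = (-110/57 + (6 + 6)**2)**2 = (-110/57 + 12**2)**2 = (-110/57 + 144)**2 = (8098/57)**2 = 65577604/3249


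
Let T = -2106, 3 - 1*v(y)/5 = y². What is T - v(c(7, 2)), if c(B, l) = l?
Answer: -2101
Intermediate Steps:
v(y) = 15 - 5*y²
T - v(c(7, 2)) = -2106 - (15 - 5*2²) = -2106 - (15 - 5*4) = -2106 - (15 - 20) = -2106 - 1*(-5) = -2106 + 5 = -2101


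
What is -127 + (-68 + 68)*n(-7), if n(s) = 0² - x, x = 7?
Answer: -127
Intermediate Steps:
n(s) = -7 (n(s) = 0² - 1*7 = 0 - 7 = -7)
-127 + (-68 + 68)*n(-7) = -127 + (-68 + 68)*(-7) = -127 + 0*(-7) = -127 + 0 = -127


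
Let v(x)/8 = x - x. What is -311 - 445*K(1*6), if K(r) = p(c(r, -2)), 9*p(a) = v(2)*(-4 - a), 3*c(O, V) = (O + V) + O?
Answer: -311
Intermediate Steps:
v(x) = 0 (v(x) = 8*(x - x) = 8*0 = 0)
c(O, V) = V/3 + 2*O/3 (c(O, V) = ((O + V) + O)/3 = (V + 2*O)/3 = V/3 + 2*O/3)
p(a) = 0 (p(a) = (0*(-4 - a))/9 = (⅑)*0 = 0)
K(r) = 0
-311 - 445*K(1*6) = -311 - 445*0 = -311 + 0 = -311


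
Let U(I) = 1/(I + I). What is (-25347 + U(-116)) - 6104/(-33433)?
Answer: -196601507537/7756456 ≈ -25347.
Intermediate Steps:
U(I) = 1/(2*I)
(-25347 + U(-116)) - 6104/(-33433) = (-25347 + (½)/(-116)) - 6104/(-33433) = (-25347 + (½)*(-1/116)) - 6104*(-1/33433) = (-25347 - 1/232) + 6104/33433 = -5880505/232 + 6104/33433 = -196601507537/7756456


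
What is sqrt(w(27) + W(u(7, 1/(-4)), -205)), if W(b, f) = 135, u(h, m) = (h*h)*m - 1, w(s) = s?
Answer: 9*sqrt(2) ≈ 12.728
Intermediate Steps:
u(h, m) = -1 + m*h**2 (u(h, m) = h**2*m - 1 = m*h**2 - 1 = -1 + m*h**2)
sqrt(w(27) + W(u(7, 1/(-4)), -205)) = sqrt(27 + 135) = sqrt(162) = 9*sqrt(2)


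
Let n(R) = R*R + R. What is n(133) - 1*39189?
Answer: -21367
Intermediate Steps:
n(R) = R + R² (n(R) = R² + R = R + R²)
n(133) - 1*39189 = 133*(1 + 133) - 1*39189 = 133*134 - 39189 = 17822 - 39189 = -21367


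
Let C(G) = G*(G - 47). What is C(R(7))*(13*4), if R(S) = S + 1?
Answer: -16224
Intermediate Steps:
R(S) = 1 + S
C(G) = G*(-47 + G)
C(R(7))*(13*4) = ((1 + 7)*(-47 + (1 + 7)))*(13*4) = (8*(-47 + 8))*52 = (8*(-39))*52 = -312*52 = -16224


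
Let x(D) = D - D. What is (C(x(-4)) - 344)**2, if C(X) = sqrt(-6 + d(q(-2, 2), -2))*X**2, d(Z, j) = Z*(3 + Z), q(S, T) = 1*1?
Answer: 118336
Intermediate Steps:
q(S, T) = 1
x(D) = 0
C(X) = I*sqrt(2)*X**2 (C(X) = sqrt(-6 + 1*(3 + 1))*X**2 = sqrt(-6 + 1*4)*X**2 = sqrt(-6 + 4)*X**2 = sqrt(-2)*X**2 = (I*sqrt(2))*X**2 = I*sqrt(2)*X**2)
(C(x(-4)) - 344)**2 = (I*sqrt(2)*0**2 - 344)**2 = (I*sqrt(2)*0 - 344)**2 = (0 - 344)**2 = (-344)**2 = 118336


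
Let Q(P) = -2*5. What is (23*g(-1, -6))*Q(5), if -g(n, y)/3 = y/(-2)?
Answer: 2070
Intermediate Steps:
g(n, y) = 3*y/2 (g(n, y) = -3*y/(-2) = -3*y*(-1)/2 = -(-3)*y/2 = 3*y/2)
Q(P) = -10 (Q(P) = -1*10 = -10)
(23*g(-1, -6))*Q(5) = (23*((3/2)*(-6)))*(-10) = (23*(-9))*(-10) = -207*(-10) = 2070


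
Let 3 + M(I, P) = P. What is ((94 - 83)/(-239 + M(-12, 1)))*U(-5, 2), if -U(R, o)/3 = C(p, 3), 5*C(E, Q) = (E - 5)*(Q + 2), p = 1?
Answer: -132/241 ≈ -0.54772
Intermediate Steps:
M(I, P) = -3 + P
C(E, Q) = (-5 + E)*(2 + Q)/5 (C(E, Q) = ((E - 5)*(Q + 2))/5 = ((-5 + E)*(2 + Q))/5 = (-5 + E)*(2 + Q)/5)
U(R, o) = 12 (U(R, o) = -3*(-2 - 1*3 + (⅖)*1 + (⅕)*1*3) = -3*(-2 - 3 + ⅖ + ⅗) = -3*(-4) = 12)
((94 - 83)/(-239 + M(-12, 1)))*U(-5, 2) = ((94 - 83)/(-239 + (-3 + 1)))*12 = (11/(-239 - 2))*12 = (11/(-241))*12 = (11*(-1/241))*12 = -11/241*12 = -132/241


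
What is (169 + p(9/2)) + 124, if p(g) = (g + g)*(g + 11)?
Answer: 865/2 ≈ 432.50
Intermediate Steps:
p(g) = 2*g*(11 + g) (p(g) = (2*g)*(11 + g) = 2*g*(11 + g))
(169 + p(9/2)) + 124 = (169 + 2*(9/2)*(11 + 9/2)) + 124 = (169 + 2*(9/2)*(31/2)) + 124 = (169 + 279/2) + 124 = 617/2 + 124 = 865/2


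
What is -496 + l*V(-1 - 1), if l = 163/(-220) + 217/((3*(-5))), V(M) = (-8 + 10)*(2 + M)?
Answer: -496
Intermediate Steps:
V(M) = 4 + 2*M (V(M) = 2*(2 + M) = 4 + 2*M)
l = -10037/660 (l = 163*(-1/220) + 217/(-15) = -163/220 + 217*(-1/15) = -163/220 - 217/15 = -10037/660 ≈ -15.208)
-496 + l*V(-1 - 1) = -496 - 10037*(4 + 2*(-1 - 1))/660 = -496 - 10037*(4 + 2*(-2))/660 = -496 - 10037*(4 - 4)/660 = -496 - 10037/660*0 = -496 + 0 = -496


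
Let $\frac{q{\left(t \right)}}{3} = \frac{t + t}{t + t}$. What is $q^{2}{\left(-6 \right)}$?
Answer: $9$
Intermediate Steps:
$q{\left(t \right)} = 3$ ($q{\left(t \right)} = 3 \frac{t + t}{t + t} = 3 \frac{2 t}{2 t} = 3 \cdot 2 t \frac{1}{2 t} = 3 \cdot 1 = 3$)
$q^{2}{\left(-6 \right)} = 3^{2} = 9$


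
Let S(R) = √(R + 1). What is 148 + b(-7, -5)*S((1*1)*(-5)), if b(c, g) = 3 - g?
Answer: 148 + 16*I ≈ 148.0 + 16.0*I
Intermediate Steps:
S(R) = √(1 + R)
148 + b(-7, -5)*S((1*1)*(-5)) = 148 + (3 - 1*(-5))*√(1 + (1*1)*(-5)) = 148 + (3 + 5)*√(1 + 1*(-5)) = 148 + 8*√(1 - 5) = 148 + 8*√(-4) = 148 + 8*(2*I) = 148 + 16*I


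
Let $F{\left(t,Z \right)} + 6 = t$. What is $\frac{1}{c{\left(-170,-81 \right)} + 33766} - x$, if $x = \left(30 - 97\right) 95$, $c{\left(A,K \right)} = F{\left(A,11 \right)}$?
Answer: $\frac{213800351}{33590} \approx 6365.0$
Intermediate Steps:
$F{\left(t,Z \right)} = -6 + t$
$c{\left(A,K \right)} = -6 + A$
$x = -6365$ ($x = \left(-67\right) 95 = -6365$)
$\frac{1}{c{\left(-170,-81 \right)} + 33766} - x = \frac{1}{\left(-6 - 170\right) + 33766} - -6365 = \frac{1}{-176 + 33766} + 6365 = \frac{1}{33590} + 6365 = \frac{213800351}{33590}$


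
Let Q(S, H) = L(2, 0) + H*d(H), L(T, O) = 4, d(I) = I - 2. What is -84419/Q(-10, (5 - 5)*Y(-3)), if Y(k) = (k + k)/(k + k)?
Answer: -84419/4 ≈ -21105.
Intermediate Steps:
d(I) = -2 + I
Y(k) = 1 (Y(k) = (2*k)/((2*k)) = (2*k)*(1/(2*k)) = 1)
Q(S, H) = 4 + H*(-2 + H)
-84419/Q(-10, (5 - 5)*Y(-3)) = -84419/(4 + ((5 - 5)*1)*(-2 + (5 - 5)*1)) = -84419/(4 + (0*1)*(-2 + 0*1)) = -84419/(4 + 0*(-2 + 0)) = -84419/(4 + 0*(-2)) = -84419/(4 + 0) = -84419/4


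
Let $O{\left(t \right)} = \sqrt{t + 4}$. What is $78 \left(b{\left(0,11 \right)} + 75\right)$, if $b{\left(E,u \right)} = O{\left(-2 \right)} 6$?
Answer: $5850 + 468 \sqrt{2} \approx 6511.9$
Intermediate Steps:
$O{\left(t \right)} = \sqrt{4 + t}$
$b{\left(E,u \right)} = 6 \sqrt{2}$ ($b{\left(E,u \right)} = \sqrt{4 - 2} \cdot 6 = \sqrt{2} \cdot 6 = 6 \sqrt{2}$)
$78 \left(b{\left(0,11 \right)} + 75\right) = 78 \left(6 \sqrt{2} + 75\right) = 78 \left(75 + 6 \sqrt{2}\right) = 5850 + 468 \sqrt{2}$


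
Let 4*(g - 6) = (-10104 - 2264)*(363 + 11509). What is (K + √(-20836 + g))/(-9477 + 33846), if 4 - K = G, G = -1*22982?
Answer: 7662/8123 + I*√4081006/8123 ≈ 0.94325 + 0.2487*I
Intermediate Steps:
g = -36708218 (g = 6 + ((-10104 - 2264)*(363 + 11509))/4 = 6 + (-12368*11872)/4 = 6 + (¼)*(-146832896) = 6 - 36708224 = -36708218)
G = -22982
K = 22986 (K = 4 - 1*(-22982) = 4 + 22982 = 22986)
(K + √(-20836 + g))/(-9477 + 33846) = (22986 + √(-20836 - 36708218))/(-9477 + 33846) = (22986 + √(-36729054))/24369 = (22986 + 3*I*√4081006)*(1/24369) = 7662/8123 + I*√4081006/8123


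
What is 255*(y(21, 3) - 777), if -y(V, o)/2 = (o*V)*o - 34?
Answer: -277185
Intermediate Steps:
y(V, o) = 68 - 2*V*o² (y(V, o) = -2*((o*V)*o - 34) = -2*((V*o)*o - 34) = -2*(V*o² - 34) = -2*(-34 + V*o²) = 68 - 2*V*o²)
255*(y(21, 3) - 777) = 255*((68 - 2*21*3²) - 777) = 255*((68 - 2*21*9) - 777) = 255*((68 - 378) - 777) = 255*(-310 - 777) = 255*(-1087) = -277185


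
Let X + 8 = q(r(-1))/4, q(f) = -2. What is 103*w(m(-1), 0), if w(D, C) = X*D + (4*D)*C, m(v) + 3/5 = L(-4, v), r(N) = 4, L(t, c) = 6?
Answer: -47277/10 ≈ -4727.7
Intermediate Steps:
m(v) = 27/5 (m(v) = -⅗ + 6 = 27/5)
X = -17/2 (X = -8 - 2/4 = -8 - 2*¼ = -8 - ½ = -17/2 ≈ -8.5000)
w(D, C) = -17*D/2 + 4*C*D (w(D, C) = -17*D/2 + (4*D)*C = -17*D/2 + 4*C*D)
103*w(m(-1), 0) = 103*((½)*(27/5)*(-17 + 8*0)) = 103*((½)*(27/5)*(-17 + 0)) = 103*((½)*(27/5)*(-17)) = 103*(-459/10) = -47277/10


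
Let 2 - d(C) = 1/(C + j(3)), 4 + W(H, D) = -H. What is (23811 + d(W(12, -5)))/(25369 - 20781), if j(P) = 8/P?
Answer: 952523/183520 ≈ 5.1903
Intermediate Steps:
W(H, D) = -4 - H
d(C) = 2 - 1/(8/3 + C) (d(C) = 2 - 1/(C + 8/3) = 2 - 1/(8/3 + C))
(23811 + d(W(12, -5)))/(25369 - 20781) = (23811 + (13 + 6*(-4 - 1*12))/(8 + 3*(-4 - 1*12)))/(25369 - 20781) = (23811 + (13 + 6*(-4 - 12))/(8 + 3*(-4 - 12)))/4588 = (23811 + (13 + 6*(-16))/(8 + 3*(-16)))*(1/4588) = (23811 + (13 - 96)/(8 - 48))*(1/4588) = (23811 - 83/(-40))*(1/4588) = (23811 - 1/40*(-83))*(1/4588) = (23811 + 83/40)*(1/4588) = (952523/40)*(1/4588) = 952523/183520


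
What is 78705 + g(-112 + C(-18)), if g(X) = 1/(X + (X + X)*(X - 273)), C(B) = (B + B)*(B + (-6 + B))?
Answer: 248471685001/3157000 ≈ 78705.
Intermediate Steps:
C(B) = 2*B*(-6 + 2*B) (C(B) = (2*B)*(-6 + 2*B) = 2*B*(-6 + 2*B))
g(X) = 1/(X + 2*X*(-273 + X)) (g(X) = 1/(X + (2*X)*(-273 + X)) = 1/(X + 2*X*(-273 + X)))
78705 + g(-112 + C(-18)) = 78705 + 1/((-112 + 4*(-18)*(-3 - 18))*(-545 + 2*(-112 + 4*(-18)*(-3 - 18)))) = 78705 + 1/((-112 + 4*(-18)*(-21))*(-545 + 2*(-112 + 4*(-18)*(-21)))) = 78705 + 1/((-112 + 1512)*(-545 + 2*(-112 + 1512))) = 78705 + 1/(1400*(-545 + 2*1400)) = 78705 + 1/(1400*(-545 + 2800)) = 78705 + (1/1400)/2255 = 78705 + (1/1400)*(1/2255) = 78705 + 1/3157000 = 248471685001/3157000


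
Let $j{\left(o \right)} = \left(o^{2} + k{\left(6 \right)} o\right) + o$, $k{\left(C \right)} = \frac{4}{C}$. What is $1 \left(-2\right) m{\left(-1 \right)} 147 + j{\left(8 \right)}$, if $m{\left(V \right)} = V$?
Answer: $\frac{1114}{3} \approx 371.33$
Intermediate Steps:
$j{\left(o \right)} = o^{2} + \frac{5 o}{3}$ ($j{\left(o \right)} = \left(o^{2} + \frac{4}{6} o\right) + o = \left(o^{2} + 4 \cdot \frac{1}{6} o\right) + o = \left(o^{2} + \frac{2 o}{3}\right) + o = o^{2} + \frac{5 o}{3}$)
$1 \left(-2\right) m{\left(-1 \right)} 147 + j{\left(8 \right)} = 1 \left(-2\right) \left(-1\right) 147 + \frac{1}{3} \cdot 8 \left(5 + 3 \cdot 8\right) = \left(-2\right) \left(-1\right) 147 + \frac{1}{3} \cdot 8 \left(5 + 24\right) = 2 \cdot 147 + \frac{1}{3} \cdot 8 \cdot 29 = 294 + \frac{232}{3} = \frac{1114}{3}$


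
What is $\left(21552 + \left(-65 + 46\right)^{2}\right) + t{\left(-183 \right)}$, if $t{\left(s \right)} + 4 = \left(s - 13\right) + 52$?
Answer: $21765$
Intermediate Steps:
$t{\left(s \right)} = 35 + s$ ($t{\left(s \right)} = -4 + \left(\left(s - 13\right) + 52\right) = -4 + \left(\left(-13 + s\right) + 52\right) = -4 + \left(39 + s\right) = 35 + s$)
$\left(21552 + \left(-65 + 46\right)^{2}\right) + t{\left(-183 \right)} = \left(21552 + \left(-65 + 46\right)^{2}\right) + \left(35 - 183\right) = \left(21552 + \left(-19\right)^{2}\right) - 148 = \left(21552 + 361\right) - 148 = 21913 - 148 = 21765$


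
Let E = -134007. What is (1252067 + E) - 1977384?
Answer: -859324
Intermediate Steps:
(1252067 + E) - 1977384 = (1252067 - 134007) - 1977384 = 1118060 - 1977384 = -859324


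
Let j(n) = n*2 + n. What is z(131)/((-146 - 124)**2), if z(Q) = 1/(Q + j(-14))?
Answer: 1/6488100 ≈ 1.5413e-7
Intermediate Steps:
j(n) = 3*n (j(n) = 2*n + n = 3*n)
z(Q) = 1/(-42 + Q) (z(Q) = 1/(Q + 3*(-14)) = 1/(Q - 42) = 1/(-42 + Q))
z(131)/((-146 - 124)**2) = 1/((-42 + 131)*((-146 - 124)**2)) = 1/(89*((-270)**2)) = (1/89)/72900 = (1/89)*(1/72900) = 1/6488100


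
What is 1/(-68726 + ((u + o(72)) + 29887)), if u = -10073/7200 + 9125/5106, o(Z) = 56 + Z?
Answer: -6127200/237187661323 ≈ -2.5833e-5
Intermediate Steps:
u = 2377877/6127200 (u = -10073*1/7200 + 9125*(1/5106) = -10073/7200 + 9125/5106 = 2377877/6127200 ≈ 0.38809)
1/(-68726 + ((u + o(72)) + 29887)) = 1/(-68726 + ((2377877/6127200 + (56 + 72)) + 29887)) = 1/(-68726 + ((2377877/6127200 + 128) + 29887)) = 1/(-68726 + (786659477/6127200 + 29887)) = 1/(-68726 + 183910285877/6127200) = 1/(-237187661323/6127200) = -6127200/237187661323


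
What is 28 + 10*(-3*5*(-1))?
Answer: 178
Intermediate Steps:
28 + 10*(-3*5*(-1)) = 28 + 10*(-15*(-1)) = 28 + 10*15 = 28 + 150 = 178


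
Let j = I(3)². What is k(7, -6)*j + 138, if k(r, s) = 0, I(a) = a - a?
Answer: 138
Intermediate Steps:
I(a) = 0
j = 0 (j = 0² = 0)
k(7, -6)*j + 138 = 0*0 + 138 = 0 + 138 = 138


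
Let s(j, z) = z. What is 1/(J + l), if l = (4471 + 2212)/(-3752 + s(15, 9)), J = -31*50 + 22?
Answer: -3743/5725987 ≈ -0.00065369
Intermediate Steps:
J = -1528 (J = -1550 + 22 = -1528)
l = -6683/3743 (l = (4471 + 2212)/(-3752 + 9) = 6683/(-3743) = 6683*(-1/3743) = -6683/3743 ≈ -1.7855)
1/(J + l) = 1/(-1528 - 6683/3743) = 1/(-5725987/3743) = -3743/5725987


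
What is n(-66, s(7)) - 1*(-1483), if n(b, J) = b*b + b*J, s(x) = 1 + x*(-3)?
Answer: 7159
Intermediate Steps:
s(x) = 1 - 3*x
n(b, J) = b**2 + J*b
n(-66, s(7)) - 1*(-1483) = -66*((1 - 3*7) - 66) - 1*(-1483) = -66*((1 - 21) - 66) + 1483 = -66*(-20 - 66) + 1483 = -66*(-86) + 1483 = 5676 + 1483 = 7159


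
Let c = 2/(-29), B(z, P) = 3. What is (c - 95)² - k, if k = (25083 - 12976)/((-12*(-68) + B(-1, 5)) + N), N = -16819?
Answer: 121626965987/13456000 ≈ 9038.9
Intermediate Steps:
c = -2/29 (c = 2*(-1/29) = -2/29 ≈ -0.068966)
k = -12107/16000 (k = (25083 - 12976)/((-12*(-68) + 3) - 16819) = 12107/((816 + 3) - 16819) = 12107/(819 - 16819) = 12107/(-16000) = 12107*(-1/16000) = -12107/16000 ≈ -0.75669)
(c - 95)² - k = (-2/29 - 95)² - 1*(-12107/16000) = (-2757/29)² + 12107/16000 = 7601049/841 + 12107/16000 = 121626965987/13456000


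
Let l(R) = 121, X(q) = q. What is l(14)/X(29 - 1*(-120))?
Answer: 121/149 ≈ 0.81208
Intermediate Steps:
l(14)/X(29 - 1*(-120)) = 121/(29 - 1*(-120)) = 121/(29 + 120) = 121/149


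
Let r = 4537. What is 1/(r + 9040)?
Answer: 1/13577 ≈ 7.3654e-5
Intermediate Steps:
1/(r + 9040) = 1/(4537 + 9040) = 1/13577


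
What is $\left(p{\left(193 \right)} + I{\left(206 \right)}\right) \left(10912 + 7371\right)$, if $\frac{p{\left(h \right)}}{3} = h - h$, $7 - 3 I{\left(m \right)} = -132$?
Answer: $\frac{2541337}{3} \approx 8.4711 \cdot 10^{5}$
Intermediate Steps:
$I{\left(m \right)} = \frac{139}{3}$ ($I{\left(m \right)} = \frac{7}{3} - -44 = \frac{7}{3} + 44 = \frac{139}{3}$)
$p{\left(h \right)} = 0$ ($p{\left(h \right)} = 3 \left(h - h\right) = 3 \cdot 0 = 0$)
$\left(p{\left(193 \right)} + I{\left(206 \right)}\right) \left(10912 + 7371\right) = \left(0 + \frac{139}{3}\right) \left(10912 + 7371\right) = \frac{139}{3} \cdot 18283 = \frac{2541337}{3}$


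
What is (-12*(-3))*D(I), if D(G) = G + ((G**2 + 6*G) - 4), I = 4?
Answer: 1440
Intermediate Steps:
D(G) = -4 + G**2 + 7*G (D(G) = G + (-4 + G**2 + 6*G) = -4 + G**2 + 7*G)
(-12*(-3))*D(I) = (-12*(-3))*(-4 + 4**2 + 7*4) = 36*(-4 + 16 + 28) = 36*40 = 1440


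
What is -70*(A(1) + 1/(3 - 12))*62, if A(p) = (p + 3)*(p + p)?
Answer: -308140/9 ≈ -34238.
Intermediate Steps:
A(p) = 2*p*(3 + p) (A(p) = (3 + p)*(2*p) = 2*p*(3 + p))
-70*(A(1) + 1/(3 - 12))*62 = -70*(2*1*(3 + 1) + 1/(3 - 12))*62 = -70*(2*1*4 + 1/(-9))*62 = -70*(8 - ⅑)*62 = -70*71/9*62 = -4970/9*62 = -308140/9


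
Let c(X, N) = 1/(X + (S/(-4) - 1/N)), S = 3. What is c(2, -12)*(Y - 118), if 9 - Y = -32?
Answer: -231/4 ≈ -57.750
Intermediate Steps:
Y = 41 (Y = 9 - 1*(-32) = 9 + 32 = 41)
c(X, N) = 1/(-¾ + X - 1/N) (c(X, N) = 1/(X + (3/(-4) - 1/N)) = 1/(X + (3*(-¼) - 1/N)) = 1/(X + (-¾ - 1/N)) = 1/(-¾ + X - 1/N))
c(2, -12)*(Y - 118) = (4*(-12)/(-4 - 3*(-12) + 4*(-12)*2))*(41 - 118) = (4*(-12)/(-4 + 36 - 96))*(-77) = (4*(-12)/(-64))*(-77) = (4*(-12)*(-1/64))*(-77) = (¾)*(-77) = -231/4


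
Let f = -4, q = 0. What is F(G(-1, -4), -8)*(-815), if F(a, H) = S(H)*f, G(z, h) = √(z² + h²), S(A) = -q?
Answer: 0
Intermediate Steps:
S(A) = 0 (S(A) = -1*0 = 0)
G(z, h) = √(h² + z²)
F(a, H) = 0 (F(a, H) = 0*(-4) = 0)
F(G(-1, -4), -8)*(-815) = 0*(-815) = 0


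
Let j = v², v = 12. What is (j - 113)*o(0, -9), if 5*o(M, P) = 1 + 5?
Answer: 186/5 ≈ 37.200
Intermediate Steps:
o(M, P) = 6/5 (o(M, P) = (1 + 5)/5 = (⅕)*6 = 6/5)
j = 144 (j = 12² = 144)
(j - 113)*o(0, -9) = (144 - 113)*(6/5) = 31*(6/5) = 186/5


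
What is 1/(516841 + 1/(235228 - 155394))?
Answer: 79834/41261484395 ≈ 1.9348e-6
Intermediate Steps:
1/(516841 + 1/(235228 - 155394)) = 1/(516841 + 1/79834) = 1/(41261484395/79834) = 79834/41261484395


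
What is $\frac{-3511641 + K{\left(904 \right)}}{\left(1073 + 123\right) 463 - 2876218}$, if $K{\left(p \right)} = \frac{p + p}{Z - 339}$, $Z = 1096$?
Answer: $\frac{2658310429}{1758109790} \approx 1.512$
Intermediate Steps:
$K{\left(p \right)} = \frac{2 p}{757}$ ($K{\left(p \right)} = \frac{p + p}{1096 - 339} = \frac{2 p}{757}$)
$\frac{-3511641 + K{\left(904 \right)}}{\left(1073 + 123\right) 463 - 2876218} = \frac{-3511641 + \frac{2}{757} \cdot 904}{\left(1073 + 123\right) 463 - 2876218} = \frac{-3511641 + \frac{1808}{757}}{1196 \cdot 463 - 2876218} = - \frac{2658310429}{757 \left(553748 - 2876218\right)} = - \frac{2658310429}{757 \left(-2322470\right)} = \left(- \frac{2658310429}{757}\right) \left(- \frac{1}{2322470}\right) = \frac{2658310429}{1758109790}$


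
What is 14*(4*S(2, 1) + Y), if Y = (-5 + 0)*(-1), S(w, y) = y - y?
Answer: 70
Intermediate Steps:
S(w, y) = 0
Y = 5 (Y = -5*(-1) = 5)
14*(4*S(2, 1) + Y) = 14*(4*0 + 5) = 14*(0 + 5) = 14*5 = 70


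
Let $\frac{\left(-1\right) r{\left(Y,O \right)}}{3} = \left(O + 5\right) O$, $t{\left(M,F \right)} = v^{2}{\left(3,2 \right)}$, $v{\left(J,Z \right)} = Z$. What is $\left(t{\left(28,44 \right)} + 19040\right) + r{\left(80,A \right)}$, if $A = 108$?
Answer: $-17568$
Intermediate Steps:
$t{\left(M,F \right)} = 4$ ($t{\left(M,F \right)} = 2^{2} = 4$)
$r{\left(Y,O \right)} = - 3 O \left(5 + O\right)$ ($r{\left(Y,O \right)} = - 3 \left(O + 5\right) O = - 3 \left(5 + O\right) O = - 3 O \left(5 + O\right)$)
$\left(t{\left(28,44 \right)} + 19040\right) + r{\left(80,A \right)} = \left(4 + 19040\right) - 324 \left(5 + 108\right) = 19044 - 324 \cdot 113 = 19044 - 36612 = -17568$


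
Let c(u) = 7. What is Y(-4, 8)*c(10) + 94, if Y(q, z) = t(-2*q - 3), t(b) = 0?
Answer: 94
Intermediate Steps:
Y(q, z) = 0
Y(-4, 8)*c(10) + 94 = 0*7 + 94 = 0 + 94 = 94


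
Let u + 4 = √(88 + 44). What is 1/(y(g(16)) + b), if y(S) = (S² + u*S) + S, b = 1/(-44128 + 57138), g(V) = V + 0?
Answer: 11735371270/534412359787 - 5416323200*√33/1603237079361 ≈ 0.0025522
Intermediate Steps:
g(V) = V
u = -4 + 2*√33 (u = -4 + √(88 + 44) = -4 + √132 = -4 + 2*√33 ≈ 7.4891)
b = 1/13010 ≈ 7.6864e-5
y(S) = S + S² + S*(-4 + 2*√33) (y(S) = (S² + (-4 + 2*√33)*S) + S = (S² + S*(-4 + 2*√33)) + S = S + S² + S*(-4 + 2*√33))
1/(y(g(16)) + b) = 1/(16*(-3 + 16 + 2*√33) + 1/13010) = 1/(16*(13 + 2*√33) + 1/13010) = 1/((208 + 32*√33) + 1/13010) = 1/(2706081/13010 + 32*√33)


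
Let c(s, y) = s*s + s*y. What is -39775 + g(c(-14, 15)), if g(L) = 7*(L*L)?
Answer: -38403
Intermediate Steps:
c(s, y) = s² + s*y
g(L) = 7*L²
-39775 + g(c(-14, 15)) = -39775 + 7*(-14*(-14 + 15))² = -39775 + 7*(-14*1)² = -39775 + 7*(-14)² = -39775 + 7*196 = -39775 + 1372 = -38403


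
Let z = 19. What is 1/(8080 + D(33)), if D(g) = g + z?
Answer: 1/8132 ≈ 0.00012297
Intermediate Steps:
D(g) = 19 + g (D(g) = g + 19 = 19 + g)
1/(8080 + D(33)) = 1/(8080 + (19 + 33)) = 1/(8080 + 52) = 1/8132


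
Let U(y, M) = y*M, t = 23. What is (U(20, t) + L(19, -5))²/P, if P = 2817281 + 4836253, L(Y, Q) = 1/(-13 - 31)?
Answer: 409617121/14817241824 ≈ 0.027645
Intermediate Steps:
L(Y, Q) = -1/44 (L(Y, Q) = 1/(-44) = -1/44)
U(y, M) = M*y
P = 7653534
(U(20, t) + L(19, -5))²/P = (23*20 - 1/44)²/7653534 = (460 - 1/44)²*(1/7653534) = (20239/44)²*(1/7653534) = (409617121/1936)*(1/7653534) = 409617121/14817241824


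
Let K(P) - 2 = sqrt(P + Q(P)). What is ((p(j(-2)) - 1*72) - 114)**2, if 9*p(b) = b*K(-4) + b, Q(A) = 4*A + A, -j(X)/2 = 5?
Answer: 967072/27 + 22720*I*sqrt(6)/27 ≈ 35818.0 + 2061.2*I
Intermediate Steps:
j(X) = -10 (j(X) = -2*5 = -10)
Q(A) = 5*A
K(P) = 2 + sqrt(6)*sqrt(P) (K(P) = 2 + sqrt(P + 5*P) = 2 + sqrt(6*P) = 2 + sqrt(6)*sqrt(P))
p(b) = b/9 + b*(2 + 2*I*sqrt(6))/9 (p(b) = (b*(2 + sqrt(6)*sqrt(-4)) + b)/9 = (b*(2 + sqrt(6)*(2*I)) + b)/9 = (b*(2 + 2*I*sqrt(6)) + b)/9 = (b + b*(2 + 2*I*sqrt(6)))/9 = b/9 + b*(2 + 2*I*sqrt(6))/9)
((p(j(-2)) - 1*72) - 114)**2 = (((1/9)*(-10)*(3 + 2*I*sqrt(6)) - 1*72) - 114)**2 = (((-10/3 - 20*I*sqrt(6)/9) - 72) - 114)**2 = ((-226/3 - 20*I*sqrt(6)/9) - 114)**2 = (-568/3 - 20*I*sqrt(6)/9)**2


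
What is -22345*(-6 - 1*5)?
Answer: 245795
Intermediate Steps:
-22345*(-6 - 1*5) = -22345*(-6 - 5) = -22345*(-11) = 245795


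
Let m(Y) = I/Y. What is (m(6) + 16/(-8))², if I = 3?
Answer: 9/4 ≈ 2.2500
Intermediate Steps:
m(Y) = 3/Y
(m(6) + 16/(-8))² = (3/6 + 16/(-8))² = (3*(⅙) + 16*(-⅛))² = (½ - 2)² = (-3/2)² = 9/4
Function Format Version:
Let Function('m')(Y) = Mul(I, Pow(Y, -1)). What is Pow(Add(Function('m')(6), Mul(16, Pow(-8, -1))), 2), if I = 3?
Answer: Rational(9, 4) ≈ 2.2500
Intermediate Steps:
Function('m')(Y) = Mul(3, Pow(Y, -1))
Pow(Add(Function('m')(6), Mul(16, Pow(-8, -1))), 2) = Pow(Add(Mul(3, Pow(6, -1)), Mul(16, Pow(-8, -1))), 2) = Pow(Add(Mul(3, Rational(1, 6)), Mul(16, Rational(-1, 8))), 2) = Pow(Add(Rational(1, 2), -2), 2) = Pow(Rational(-3, 2), 2) = Rational(9, 4)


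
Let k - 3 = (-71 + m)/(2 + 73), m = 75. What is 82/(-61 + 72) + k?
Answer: 8669/825 ≈ 10.508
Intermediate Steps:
k = 229/75 (k = 3 + (-71 + 75)/(2 + 73) = 3 + 4/75 = 229/75 ≈ 3.0533)
82/(-61 + 72) + k = 82/(-61 + 72) + 229/75 = 82/11 + 229/75 = 8669/825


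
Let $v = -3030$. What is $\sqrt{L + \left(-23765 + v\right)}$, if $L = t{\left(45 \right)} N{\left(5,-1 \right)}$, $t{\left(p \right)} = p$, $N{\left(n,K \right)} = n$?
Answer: $i \sqrt{26570} \approx 163.0 i$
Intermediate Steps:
$L = 225$ ($L = 45 \cdot 5 = 225$)
$\sqrt{L + \left(-23765 + v\right)} = \sqrt{225 - 26795} = \sqrt{-26570} = i \sqrt{26570}$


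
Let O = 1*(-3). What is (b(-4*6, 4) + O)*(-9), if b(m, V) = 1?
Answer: 18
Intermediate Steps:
O = -3
(b(-4*6, 4) + O)*(-9) = (1 - 3)*(-9) = -2*(-9) = 18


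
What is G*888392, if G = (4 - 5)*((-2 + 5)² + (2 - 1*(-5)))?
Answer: -14214272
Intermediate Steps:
G = -16 (G = -(3² + (2 + 5)) = -(9 + 7) = -1*16 = -16)
G*888392 = -16*888392 = -14214272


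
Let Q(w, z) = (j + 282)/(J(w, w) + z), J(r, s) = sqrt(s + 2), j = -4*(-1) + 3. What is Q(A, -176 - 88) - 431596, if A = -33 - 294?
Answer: -30220859812/70021 - 1445*I*sqrt(13)/70021 ≈ -4.316e+5 - 0.074407*I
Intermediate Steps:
j = 7 (j = 4 + 3 = 7)
A = -327
J(r, s) = sqrt(2 + s)
Q(w, z) = 289/(z + sqrt(2 + w)) (Q(w, z) = (7 + 282)/(sqrt(2 + w) + z) = 289/(z + sqrt(2 + w)))
Q(A, -176 - 88) - 431596 = 289/((-176 - 88) + sqrt(2 - 327)) - 431596 = 289/(-264 + sqrt(-325)) - 431596 = 289/(-264 + 5*I*sqrt(13)) - 431596 = -431596 + 289/(-264 + 5*I*sqrt(13))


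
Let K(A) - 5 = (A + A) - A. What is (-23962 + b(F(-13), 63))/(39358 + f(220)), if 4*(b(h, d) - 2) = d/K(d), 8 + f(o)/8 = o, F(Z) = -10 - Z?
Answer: -6517057/11166688 ≈ -0.58362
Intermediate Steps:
K(A) = 5 + A (K(A) = 5 + ((A + A) - A) = 5 + (2*A - A) = 5 + A)
f(o) = -64 + 8*o
b(h, d) = 2 + d/(4*(5 + d)) (b(h, d) = 2 + (d/(5 + d))/4 = 2 + d/(4*(5 + d)))
(-23962 + b(F(-13), 63))/(39358 + f(220)) = (-23962 + (40 + 9*63)/(4*(5 + 63)))/(39358 + (-64 + 8*220)) = (-23962 + (1/4)*(40 + 567)/68)/(39358 + (-64 + 1760)) = (-23962 + (1/4)*(1/68)*607)/(39358 + 1696) = (-23962 + 607/272)/41054 = -6517057/272*1/41054 = -6517057/11166688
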